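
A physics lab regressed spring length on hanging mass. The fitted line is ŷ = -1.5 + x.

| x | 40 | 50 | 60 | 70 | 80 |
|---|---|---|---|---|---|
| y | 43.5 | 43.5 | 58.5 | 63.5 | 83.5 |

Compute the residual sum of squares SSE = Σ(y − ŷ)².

SSE = 100

x=40: ŷ = -1.5 + 40 = 38.5; r = 43.5 − 38.5 = 5
x=50: ŷ = -1.5 + 50 = 48.5; r = 43.5 − 48.5 = -5
x=60: ŷ = -1.5 + 60 = 58.5; r = 58.5 − 58.5 = 0
x=70: ŷ = -1.5 + 70 = 68.5; r = 63.5 − 68.5 = -5
x=80: ŷ = -1.5 + 80 = 78.5; r = 83.5 − 78.5 = 5
SSE = 25 + 25 + 0 + 25 + 25 = 100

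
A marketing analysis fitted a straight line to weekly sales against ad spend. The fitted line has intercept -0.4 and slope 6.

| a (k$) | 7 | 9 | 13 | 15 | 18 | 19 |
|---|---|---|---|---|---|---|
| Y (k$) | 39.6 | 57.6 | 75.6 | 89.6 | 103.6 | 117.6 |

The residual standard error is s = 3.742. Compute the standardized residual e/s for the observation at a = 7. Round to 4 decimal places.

-0.5345

Ŷ = -0.4 + 6·7 = 41.6
e = 39.6 − 41.6 = -2
e/s = -2 / 3.742 = -0.5345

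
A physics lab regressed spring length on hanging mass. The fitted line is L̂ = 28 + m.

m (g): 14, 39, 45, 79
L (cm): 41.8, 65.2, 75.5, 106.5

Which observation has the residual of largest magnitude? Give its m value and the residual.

m=14: L̂ = 28 + 14 = 42; r = 41.8 − 42 = -0.2
m=39: L̂ = 28 + 39 = 67; r = 65.2 − 67 = -1.8
m=45: L̂ = 28 + 45 = 73; r = 75.5 − 73 = 2.5
m=79: L̂ = 28 + 79 = 107; r = 106.5 − 107 = -0.5
Largest |r| is 2.5 at m = 45, residual 2.5.

m = 45, r = 2.5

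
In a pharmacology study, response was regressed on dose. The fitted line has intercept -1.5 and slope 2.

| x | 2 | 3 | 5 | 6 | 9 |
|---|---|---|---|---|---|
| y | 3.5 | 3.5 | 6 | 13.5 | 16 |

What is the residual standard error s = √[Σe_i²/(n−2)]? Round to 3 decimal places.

x=2: ŷ = -1.5 + 2·2 = 2.5; e = 3.5 − 2.5 = 1
x=3: ŷ = -1.5 + 2·3 = 4.5; e = 3.5 − 4.5 = -1
x=5: ŷ = -1.5 + 2·5 = 8.5; e = 6 − 8.5 = -2.5
x=6: ŷ = -1.5 + 2·6 = 10.5; e = 13.5 − 10.5 = 3
x=9: ŷ = -1.5 + 2·9 = 16.5; e = 16 − 16.5 = -0.5
SSE = 1 + 1 + 6.25 + 9 + 0.25 = 17.5
s = √(17.5/3) = √5.83333 ≈ 2.415

s = 2.415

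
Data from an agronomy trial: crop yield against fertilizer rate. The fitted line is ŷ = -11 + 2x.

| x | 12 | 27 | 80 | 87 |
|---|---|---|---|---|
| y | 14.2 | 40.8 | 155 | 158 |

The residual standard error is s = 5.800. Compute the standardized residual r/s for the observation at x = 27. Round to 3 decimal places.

-0.379

ŷ = -11 + 2·27 = 43
r = 40.8 − 43 = -2.2
r/s = -2.2 / 5.800 = -0.379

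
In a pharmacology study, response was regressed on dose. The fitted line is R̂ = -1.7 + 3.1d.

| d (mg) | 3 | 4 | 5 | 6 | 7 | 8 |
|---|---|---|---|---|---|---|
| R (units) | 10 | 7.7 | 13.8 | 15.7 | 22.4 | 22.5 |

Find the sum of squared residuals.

d=3: R̂ = -1.7 + 3.1·3 = 7.6; e = 10 − 7.6 = 2.4
d=4: R̂ = -1.7 + 3.1·4 = 10.7; e = 7.7 − 10.7 = -3
d=5: R̂ = -1.7 + 3.1·5 = 13.8; e = 13.8 − 13.8 = 0
d=6: R̂ = -1.7 + 3.1·6 = 16.9; e = 15.7 − 16.9 = -1.2
d=7: R̂ = -1.7 + 3.1·7 = 20; e = 22.4 − 20 = 2.4
d=8: R̂ = -1.7 + 3.1·8 = 23.1; e = 22.5 − 23.1 = -0.6
SSE = 5.76 + 9 + 0 + 1.44 + 5.76 + 0.36 = 22.32

SSE = 22.32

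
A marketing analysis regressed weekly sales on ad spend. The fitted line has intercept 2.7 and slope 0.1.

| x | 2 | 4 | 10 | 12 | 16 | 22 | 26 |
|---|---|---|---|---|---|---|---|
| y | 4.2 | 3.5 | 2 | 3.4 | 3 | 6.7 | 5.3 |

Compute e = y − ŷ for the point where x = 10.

ŷ = 2.7 + 0.1·10 = 3.7
e = 2 − 3.7 = -1.7

e = -1.7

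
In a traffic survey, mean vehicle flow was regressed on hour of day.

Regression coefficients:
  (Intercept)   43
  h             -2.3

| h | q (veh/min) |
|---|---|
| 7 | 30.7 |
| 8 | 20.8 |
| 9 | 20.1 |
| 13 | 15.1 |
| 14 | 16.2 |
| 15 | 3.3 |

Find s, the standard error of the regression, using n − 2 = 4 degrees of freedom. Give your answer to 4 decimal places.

h=7: ŷ = 43 − 2.3·7 = 26.9; r = 30.7 − 26.9 = 3.8
h=8: ŷ = 43 − 2.3·8 = 24.6; r = 20.8 − 24.6 = -3.8
h=9: ŷ = 43 − 2.3·9 = 22.3; r = 20.1 − 22.3 = -2.2
h=13: ŷ = 43 − 2.3·13 = 13.1; r = 15.1 − 13.1 = 2
h=14: ŷ = 43 − 2.3·14 = 10.8; r = 16.2 − 10.8 = 5.4
h=15: ŷ = 43 − 2.3·15 = 8.5; r = 3.3 − 8.5 = -5.2
SSE = 14.44 + 14.44 + 4.84 + 4 + 29.16 + 27.04 = 93.92
s = √(93.92/4) = √23.48 ≈ 4.8456

s = 4.8456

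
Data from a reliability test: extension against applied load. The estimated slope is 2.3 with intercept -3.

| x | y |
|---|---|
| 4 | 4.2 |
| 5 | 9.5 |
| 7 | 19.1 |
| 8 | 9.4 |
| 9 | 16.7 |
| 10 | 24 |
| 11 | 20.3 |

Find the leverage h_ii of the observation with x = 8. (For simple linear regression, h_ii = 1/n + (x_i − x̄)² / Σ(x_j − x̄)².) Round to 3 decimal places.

h = 0.145

x̄ = (4 + 5 + 7 + 8 + 9 + 10 + 11)/7 = 7.71429
Σ(x − x̄)² = 13.7959 + 7.36735 + 0.510204 + 0.0816327 + 1.65306 + 5.22449 + 10.7959 = 39.4286
h = 1/7 + (0.285714)²/39.4286 = 0.142857 + 0.00207039 = 0.145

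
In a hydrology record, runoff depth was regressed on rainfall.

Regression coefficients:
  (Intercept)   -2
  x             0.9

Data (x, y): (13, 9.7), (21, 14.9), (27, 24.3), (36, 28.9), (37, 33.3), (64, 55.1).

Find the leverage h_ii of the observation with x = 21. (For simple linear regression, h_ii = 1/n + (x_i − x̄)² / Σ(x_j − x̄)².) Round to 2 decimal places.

h = 0.26

x̄ = (13 + 21 + 27 + 36 + 37 + 64)/6 = 33
Σ(x − x̄)² = 400 + 144 + 36 + 9 + 16 + 961 = 1566
h = 1/6 + (-12)²/1566 = 0.166667 + 0.091954 = 0.26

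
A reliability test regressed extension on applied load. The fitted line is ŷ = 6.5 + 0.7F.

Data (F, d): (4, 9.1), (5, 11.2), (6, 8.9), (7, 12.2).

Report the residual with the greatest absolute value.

e = -1.8

F=4: ŷ = 6.5 + 0.7·4 = 9.3; e = 9.1 − 9.3 = -0.2
F=5: ŷ = 6.5 + 0.7·5 = 10; e = 11.2 − 10 = 1.2
F=6: ŷ = 6.5 + 0.7·6 = 10.7; e = 8.9 − 10.7 = -1.8
F=7: ŷ = 6.5 + 0.7·7 = 11.4; e = 12.2 − 11.4 = 0.8
Largest |e| is 1.8 at F = 6, residual -1.8.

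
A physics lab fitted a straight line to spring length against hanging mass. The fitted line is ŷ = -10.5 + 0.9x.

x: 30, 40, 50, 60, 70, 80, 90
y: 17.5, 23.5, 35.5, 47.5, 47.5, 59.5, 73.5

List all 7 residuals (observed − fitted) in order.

1, -2, 1, 4, -5, -2, 3

x=30: ŷ = -10.5 + 0.9·30 = 16.5; r = 17.5 − 16.5 = 1
x=40: ŷ = -10.5 + 0.9·40 = 25.5; r = 23.5 − 25.5 = -2
x=50: ŷ = -10.5 + 0.9·50 = 34.5; r = 35.5 − 34.5 = 1
x=60: ŷ = -10.5 + 0.9·60 = 43.5; r = 47.5 − 43.5 = 4
x=70: ŷ = -10.5 + 0.9·70 = 52.5; r = 47.5 − 52.5 = -5
x=80: ŷ = -10.5 + 0.9·80 = 61.5; r = 59.5 − 61.5 = -2
x=90: ŷ = -10.5 + 0.9·90 = 70.5; r = 73.5 − 70.5 = 3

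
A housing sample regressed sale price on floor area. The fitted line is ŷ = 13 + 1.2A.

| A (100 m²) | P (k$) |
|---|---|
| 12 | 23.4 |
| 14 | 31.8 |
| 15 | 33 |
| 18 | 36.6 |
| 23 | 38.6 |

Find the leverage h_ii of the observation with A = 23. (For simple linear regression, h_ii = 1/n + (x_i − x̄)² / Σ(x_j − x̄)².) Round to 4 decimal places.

h = 0.7951

Ā = (12 + 14 + 15 + 18 + 23)/5 = 16.4
Σ(A − Ā)² = 19.36 + 5.76 + 1.96 + 2.56 + 43.56 = 73.2
h = 1/5 + (6.6)²/73.2 = 0.2 + 0.595082 = 0.7951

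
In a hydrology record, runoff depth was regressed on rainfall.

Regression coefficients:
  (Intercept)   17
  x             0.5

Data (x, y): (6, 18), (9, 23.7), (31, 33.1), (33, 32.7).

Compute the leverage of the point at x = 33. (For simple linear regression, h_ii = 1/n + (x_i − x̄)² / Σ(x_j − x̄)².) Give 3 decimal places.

h = 0.539

x̄ = (6 + 9 + 31 + 33)/4 = 19.75
Σ(x − x̄)² = 189.062 + 115.562 + 126.562 + 175.562 = 606.75
h = 1/4 + (13.25)²/606.75 = 0.25 + 0.289349 = 0.539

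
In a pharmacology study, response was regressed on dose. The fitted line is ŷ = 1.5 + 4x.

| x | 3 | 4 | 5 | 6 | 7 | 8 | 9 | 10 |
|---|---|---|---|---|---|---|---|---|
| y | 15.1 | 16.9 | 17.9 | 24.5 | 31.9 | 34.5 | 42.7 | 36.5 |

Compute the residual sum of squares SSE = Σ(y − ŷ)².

x=3: ŷ = 1.5 + 4·3 = 13.5; r = 15.1 − 13.5 = 1.6
x=4: ŷ = 1.5 + 4·4 = 17.5; r = 16.9 − 17.5 = -0.6
x=5: ŷ = 1.5 + 4·5 = 21.5; r = 17.9 − 21.5 = -3.6
x=6: ŷ = 1.5 + 4·6 = 25.5; r = 24.5 − 25.5 = -1
x=7: ŷ = 1.5 + 4·7 = 29.5; r = 31.9 − 29.5 = 2.4
x=8: ŷ = 1.5 + 4·8 = 33.5; r = 34.5 − 33.5 = 1
x=9: ŷ = 1.5 + 4·9 = 37.5; r = 42.7 − 37.5 = 5.2
x=10: ŷ = 1.5 + 4·10 = 41.5; r = 36.5 − 41.5 = -5
SSE = 2.56 + 0.36 + 12.96 + 1 + 5.76 + 1 + 27.04 + 25 = 75.68

SSE = 75.68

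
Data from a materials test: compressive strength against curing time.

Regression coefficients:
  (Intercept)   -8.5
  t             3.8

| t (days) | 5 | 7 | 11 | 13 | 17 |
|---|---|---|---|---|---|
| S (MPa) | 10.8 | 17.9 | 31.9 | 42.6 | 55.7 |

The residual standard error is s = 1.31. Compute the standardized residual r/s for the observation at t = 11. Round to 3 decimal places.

ŷ = -8.5 + 3.8·11 = 33.3
r = 31.9 − 33.3 = -1.4
r/s = -1.4 / 1.31 = -1.069

-1.069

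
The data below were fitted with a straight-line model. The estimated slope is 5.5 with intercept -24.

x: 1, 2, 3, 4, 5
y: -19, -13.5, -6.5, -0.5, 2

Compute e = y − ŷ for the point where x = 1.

e = -0.5

ŷ = -24 + 5.5·1 = -18.5
e = -19 − (-18.5) = -0.5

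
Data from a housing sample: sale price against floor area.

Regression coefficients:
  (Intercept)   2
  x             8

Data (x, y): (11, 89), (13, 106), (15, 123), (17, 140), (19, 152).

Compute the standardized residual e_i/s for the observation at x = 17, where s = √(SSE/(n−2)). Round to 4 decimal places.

1.0954

x=11: ŷ = 2 + 8·11 = 90; e = 89 − 90 = -1
x=13: ŷ = 2 + 8·13 = 106; e = 106 − 106 = 0
x=15: ŷ = 2 + 8·15 = 122; e = 123 − 122 = 1
x=17: ŷ = 2 + 8·17 = 138; e = 140 − 138 = 2
x=19: ŷ = 2 + 8·19 = 154; e = 152 − 154 = -2
SSE = 1 + 0 + 1 + 4 + 4 = 10
s = √(10/3) = 1.82574
e/s = 2 / 1.82574 = 1.0954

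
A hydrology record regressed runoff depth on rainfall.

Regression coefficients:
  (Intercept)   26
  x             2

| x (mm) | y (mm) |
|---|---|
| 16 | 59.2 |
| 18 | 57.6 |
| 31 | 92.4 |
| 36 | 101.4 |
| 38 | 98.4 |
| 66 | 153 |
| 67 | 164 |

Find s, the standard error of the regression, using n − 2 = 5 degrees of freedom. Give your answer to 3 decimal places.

s = 4.597

x=16: ŷ = 26 + 2·16 = 58; r = 59.2 − 58 = 1.2
x=18: ŷ = 26 + 2·18 = 62; r = 57.6 − 62 = -4.4
x=31: ŷ = 26 + 2·31 = 88; r = 92.4 − 88 = 4.4
x=36: ŷ = 26 + 2·36 = 98; r = 101.4 − 98 = 3.4
x=38: ŷ = 26 + 2·38 = 102; r = 98.4 − 102 = -3.6
x=66: ŷ = 26 + 2·66 = 158; r = 153 − 158 = -5
x=67: ŷ = 26 + 2·67 = 160; r = 164 − 160 = 4
SSE = 1.44 + 19.36 + 19.36 + 11.56 + 12.96 + 25 + 16 = 105.68
s = √(105.68/5) = √21.136 ≈ 4.597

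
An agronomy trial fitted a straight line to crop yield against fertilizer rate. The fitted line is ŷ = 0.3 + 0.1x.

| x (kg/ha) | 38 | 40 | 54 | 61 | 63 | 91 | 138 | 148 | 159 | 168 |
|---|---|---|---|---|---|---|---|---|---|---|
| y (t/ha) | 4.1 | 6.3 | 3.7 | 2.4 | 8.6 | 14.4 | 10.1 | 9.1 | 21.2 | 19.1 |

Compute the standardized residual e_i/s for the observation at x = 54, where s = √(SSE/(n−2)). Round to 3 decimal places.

x=38: ŷ = 0.3 + 0.1·38 = 4.1; e = 4.1 − 4.1 = 0
x=40: ŷ = 0.3 + 0.1·40 = 4.3; e = 6.3 − 4.3 = 2
x=54: ŷ = 0.3 + 0.1·54 = 5.7; e = 3.7 − 5.7 = -2
x=61: ŷ = 0.3 + 0.1·61 = 6.4; e = 2.4 − 6.4 = -4
x=63: ŷ = 0.3 + 0.1·63 = 6.6; e = 8.6 − 6.6 = 2
x=91: ŷ = 0.3 + 0.1·91 = 9.4; e = 14.4 − 9.4 = 5
x=138: ŷ = 0.3 + 0.1·138 = 14.1; e = 10.1 − 14.1 = -4
x=148: ŷ = 0.3 + 0.1·148 = 15.1; e = 9.1 − 15.1 = -6
x=159: ŷ = 0.3 + 0.1·159 = 16.2; e = 21.2 − 16.2 = 5
x=168: ŷ = 0.3 + 0.1·168 = 17.1; e = 19.1 − 17.1 = 2
SSE = 0 + 4 + 4 + 16 + 4 + 25 + 16 + 36 + 25 + 4 = 134
s = √(134/8) = 4.09268
e/s = -2 / 4.09268 = -0.489

-0.489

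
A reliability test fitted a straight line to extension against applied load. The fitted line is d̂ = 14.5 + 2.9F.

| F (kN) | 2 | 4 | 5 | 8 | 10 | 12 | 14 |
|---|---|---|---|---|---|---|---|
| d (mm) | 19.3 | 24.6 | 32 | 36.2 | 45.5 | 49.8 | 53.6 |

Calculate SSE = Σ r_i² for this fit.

SSE = 21

F=2: d̂ = 14.5 + 2.9·2 = 20.3; r = 19.3 − 20.3 = -1
F=4: d̂ = 14.5 + 2.9·4 = 26.1; r = 24.6 − 26.1 = -1.5
F=5: d̂ = 14.5 + 2.9·5 = 29; r = 32 − 29 = 3
F=8: d̂ = 14.5 + 2.9·8 = 37.7; r = 36.2 − 37.7 = -1.5
F=10: d̂ = 14.5 + 2.9·10 = 43.5; r = 45.5 − 43.5 = 2
F=12: d̂ = 14.5 + 2.9·12 = 49.3; r = 49.8 − 49.3 = 0.5
F=14: d̂ = 14.5 + 2.9·14 = 55.1; r = 53.6 − 55.1 = -1.5
SSE = 1 + 2.25 + 9 + 2.25 + 4 + 0.25 + 2.25 = 21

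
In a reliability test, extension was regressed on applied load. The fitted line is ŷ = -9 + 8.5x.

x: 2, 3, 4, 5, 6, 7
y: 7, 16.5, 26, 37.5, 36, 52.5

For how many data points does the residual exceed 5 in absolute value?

x=2: ŷ = -9 + 8.5·2 = 8; e = 7 − 8 = -1
x=3: ŷ = -9 + 8.5·3 = 16.5; e = 16.5 − 16.5 = 0
x=4: ŷ = -9 + 8.5·4 = 25; e = 26 − 25 = 1
x=5: ŷ = -9 + 8.5·5 = 33.5; e = 37.5 − 33.5 = 4
x=6: ŷ = -9 + 8.5·6 = 42; e = 36 − 42 = -6
x=7: ŷ = -9 + 8.5·7 = 50.5; e = 52.5 − 50.5 = 2
|e| > 5: x=6 (|e|=6) → 1

1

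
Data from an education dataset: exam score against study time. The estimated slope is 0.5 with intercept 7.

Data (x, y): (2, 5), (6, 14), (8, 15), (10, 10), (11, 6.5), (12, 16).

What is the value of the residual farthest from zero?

x=2: ŷ = 7 + 0.5·2 = 8; r = 5 − 8 = -3
x=6: ŷ = 7 + 0.5·6 = 10; r = 14 − 10 = 4
x=8: ŷ = 7 + 0.5·8 = 11; r = 15 − 11 = 4
x=10: ŷ = 7 + 0.5·10 = 12; r = 10 − 12 = -2
x=11: ŷ = 7 + 0.5·11 = 12.5; r = 6.5 − 12.5 = -6
x=12: ŷ = 7 + 0.5·12 = 13; r = 16 − 13 = 3
Largest |r| is 6 at x = 11, residual -6.

r = -6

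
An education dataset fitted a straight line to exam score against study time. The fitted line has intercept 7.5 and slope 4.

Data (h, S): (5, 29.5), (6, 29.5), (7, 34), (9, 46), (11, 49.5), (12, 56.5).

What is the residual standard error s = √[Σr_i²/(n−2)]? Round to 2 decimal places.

s = 2.32

h=5: ŷ = 7.5 + 4·5 = 27.5; r = 29.5 − 27.5 = 2
h=6: ŷ = 7.5 + 4·6 = 31.5; r = 29.5 − 31.5 = -2
h=7: ŷ = 7.5 + 4·7 = 35.5; r = 34 − 35.5 = -1.5
h=9: ŷ = 7.5 + 4·9 = 43.5; r = 46 − 43.5 = 2.5
h=11: ŷ = 7.5 + 4·11 = 51.5; r = 49.5 − 51.5 = -2
h=12: ŷ = 7.5 + 4·12 = 55.5; r = 56.5 − 55.5 = 1
SSE = 4 + 4 + 2.25 + 6.25 + 4 + 1 = 21.5
s = √(21.5/4) = √5.375 ≈ 2.32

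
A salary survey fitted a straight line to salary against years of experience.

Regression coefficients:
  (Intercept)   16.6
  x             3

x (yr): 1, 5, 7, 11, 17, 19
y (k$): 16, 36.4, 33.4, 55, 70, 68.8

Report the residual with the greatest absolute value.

x=1: ŷ = 16.6 + 3·1 = 19.6; e = 16 − 19.6 = -3.6
x=5: ŷ = 16.6 + 3·5 = 31.6; e = 36.4 − 31.6 = 4.8
x=7: ŷ = 16.6 + 3·7 = 37.6; e = 33.4 − 37.6 = -4.2
x=11: ŷ = 16.6 + 3·11 = 49.6; e = 55 − 49.6 = 5.4
x=17: ŷ = 16.6 + 3·17 = 67.6; e = 70 − 67.6 = 2.4
x=19: ŷ = 16.6 + 3·19 = 73.6; e = 68.8 − 73.6 = -4.8
Largest |e| is 5.4 at x = 11, residual 5.4.

e = 5.4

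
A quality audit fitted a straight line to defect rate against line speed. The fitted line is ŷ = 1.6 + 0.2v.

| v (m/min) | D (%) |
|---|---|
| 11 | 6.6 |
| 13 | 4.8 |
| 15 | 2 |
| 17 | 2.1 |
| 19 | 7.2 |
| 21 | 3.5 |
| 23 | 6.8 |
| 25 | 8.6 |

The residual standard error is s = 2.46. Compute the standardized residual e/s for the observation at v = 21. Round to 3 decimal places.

-0.935

ŷ = 1.6 + 0.2·21 = 5.8
e = 3.5 − 5.8 = -2.3
e/s = -2.3 / 2.46 = -0.935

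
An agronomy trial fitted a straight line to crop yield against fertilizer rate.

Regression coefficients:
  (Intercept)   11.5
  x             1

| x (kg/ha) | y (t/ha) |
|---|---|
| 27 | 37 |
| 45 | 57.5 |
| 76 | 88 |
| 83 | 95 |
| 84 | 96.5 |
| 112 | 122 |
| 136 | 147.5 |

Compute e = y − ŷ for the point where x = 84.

ŷ = 11.5 + 84 = 95.5
e = 96.5 − 95.5 = 1

e = 1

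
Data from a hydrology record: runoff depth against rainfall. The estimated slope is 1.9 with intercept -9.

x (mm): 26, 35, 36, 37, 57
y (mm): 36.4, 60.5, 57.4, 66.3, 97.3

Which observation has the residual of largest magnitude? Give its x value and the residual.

x = 37, e = 5

x=26: ŷ = -9 + 1.9·26 = 40.4; e = 36.4 − 40.4 = -4
x=35: ŷ = -9 + 1.9·35 = 57.5; e = 60.5 − 57.5 = 3
x=36: ŷ = -9 + 1.9·36 = 59.4; e = 57.4 − 59.4 = -2
x=37: ŷ = -9 + 1.9·37 = 61.3; e = 66.3 − 61.3 = 5
x=57: ŷ = -9 + 1.9·57 = 99.3; e = 97.3 − 99.3 = -2
Largest |e| is 5 at x = 37, residual 5.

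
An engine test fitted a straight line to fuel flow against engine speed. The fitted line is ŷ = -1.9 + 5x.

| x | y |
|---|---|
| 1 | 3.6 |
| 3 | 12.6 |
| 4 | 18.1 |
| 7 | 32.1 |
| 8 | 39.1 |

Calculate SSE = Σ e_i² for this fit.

SSE = 2.5

x=1: ŷ = -1.9 + 5·1 = 3.1; e = 3.6 − 3.1 = 0.5
x=3: ŷ = -1.9 + 5·3 = 13.1; e = 12.6 − 13.1 = -0.5
x=4: ŷ = -1.9 + 5·4 = 18.1; e = 18.1 − 18.1 = 0
x=7: ŷ = -1.9 + 5·7 = 33.1; e = 32.1 − 33.1 = -1
x=8: ŷ = -1.9 + 5·8 = 38.1; e = 39.1 − 38.1 = 1
SSE = 0.25 + 0.25 + 0 + 1 + 1 = 2.5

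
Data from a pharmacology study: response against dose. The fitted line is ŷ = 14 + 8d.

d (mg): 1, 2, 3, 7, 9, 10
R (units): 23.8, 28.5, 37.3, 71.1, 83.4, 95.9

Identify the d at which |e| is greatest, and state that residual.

d = 9, e = -2.6

d=1: ŷ = 14 + 8·1 = 22; e = 23.8 − 22 = 1.8
d=2: ŷ = 14 + 8·2 = 30; e = 28.5 − 30 = -1.5
d=3: ŷ = 14 + 8·3 = 38; e = 37.3 − 38 = -0.7
d=7: ŷ = 14 + 8·7 = 70; e = 71.1 − 70 = 1.1
d=9: ŷ = 14 + 8·9 = 86; e = 83.4 − 86 = -2.6
d=10: ŷ = 14 + 8·10 = 94; e = 95.9 − 94 = 1.9
Largest |e| is 2.6 at d = 9, residual -2.6.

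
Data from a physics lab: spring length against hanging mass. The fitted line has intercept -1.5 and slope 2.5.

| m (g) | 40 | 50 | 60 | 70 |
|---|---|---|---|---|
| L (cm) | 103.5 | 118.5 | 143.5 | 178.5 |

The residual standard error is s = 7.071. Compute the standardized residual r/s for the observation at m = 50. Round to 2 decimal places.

-0.71

ŷ = -1.5 + 2.5·50 = 123.5
r = 118.5 − 123.5 = -5
r/s = -5 / 7.071 = -0.71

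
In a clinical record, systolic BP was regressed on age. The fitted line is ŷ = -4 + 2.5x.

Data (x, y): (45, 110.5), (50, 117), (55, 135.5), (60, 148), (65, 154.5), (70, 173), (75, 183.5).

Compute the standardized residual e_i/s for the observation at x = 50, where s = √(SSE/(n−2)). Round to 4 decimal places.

-1.2910

x=45: ŷ = -4 + 2.5·45 = 108.5; e = 110.5 − 108.5 = 2
x=50: ŷ = -4 + 2.5·50 = 121; e = 117 − 121 = -4
x=55: ŷ = -4 + 2.5·55 = 133.5; e = 135.5 − 133.5 = 2
x=60: ŷ = -4 + 2.5·60 = 146; e = 148 − 146 = 2
x=65: ŷ = -4 + 2.5·65 = 158.5; e = 154.5 − 158.5 = -4
x=70: ŷ = -4 + 2.5·70 = 171; e = 173 − 171 = 2
x=75: ŷ = -4 + 2.5·75 = 183.5; e = 183.5 − 183.5 = 0
SSE = 4 + 16 + 4 + 4 + 16 + 4 + 0 = 48
s = √(48/5) = 3.09839
e/s = -4 / 3.09839 = -1.2910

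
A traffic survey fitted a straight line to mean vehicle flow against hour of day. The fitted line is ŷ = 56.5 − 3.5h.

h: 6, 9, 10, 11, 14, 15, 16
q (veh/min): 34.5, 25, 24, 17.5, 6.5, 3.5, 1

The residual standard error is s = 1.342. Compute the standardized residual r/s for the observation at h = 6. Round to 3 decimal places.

ŷ = 56.5 − 3.5·6 = 35.5
r = 34.5 − 35.5 = -1
r/s = -1 / 1.342 = -0.745

-0.745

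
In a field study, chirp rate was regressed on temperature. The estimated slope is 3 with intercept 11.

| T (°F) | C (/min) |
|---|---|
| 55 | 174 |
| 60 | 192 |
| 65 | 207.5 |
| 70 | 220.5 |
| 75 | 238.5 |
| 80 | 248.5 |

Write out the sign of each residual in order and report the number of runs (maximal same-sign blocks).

5 runs

T=55: Ĉ = 11 + 3·55 = 176; r = 174 − 176 = -2
T=60: Ĉ = 11 + 3·60 = 191; r = 192 − 191 = 1
T=65: Ĉ = 11 + 3·65 = 206; r = 207.5 − 206 = 1.5
T=70: Ĉ = 11 + 3·70 = 221; r = 220.5 − 221 = -0.5
T=75: Ĉ = 11 + 3·75 = 236; r = 238.5 − 236 = 2.5
T=80: Ĉ = 11 + 3·80 = 251; r = 248.5 − 251 = -2.5
Signs: − + + − + −
Runs: −×1, +×2, −×1, +×1, −×1 → 5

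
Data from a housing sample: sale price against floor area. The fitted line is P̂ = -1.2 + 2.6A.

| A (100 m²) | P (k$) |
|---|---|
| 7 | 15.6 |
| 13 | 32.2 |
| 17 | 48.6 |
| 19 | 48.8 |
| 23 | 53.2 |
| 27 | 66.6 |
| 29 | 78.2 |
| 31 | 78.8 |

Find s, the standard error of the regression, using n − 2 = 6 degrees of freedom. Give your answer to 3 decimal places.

A=7: P̂ = -1.2 + 2.6·7 = 17; e = 15.6 − 17 = -1.4
A=13: P̂ = -1.2 + 2.6·13 = 32.6; e = 32.2 − 32.6 = -0.4
A=17: P̂ = -1.2 + 2.6·17 = 43; e = 48.6 − 43 = 5.6
A=19: P̂ = -1.2 + 2.6·19 = 48.2; e = 48.8 − 48.2 = 0.6
A=23: P̂ = -1.2 + 2.6·23 = 58.6; e = 53.2 − 58.6 = -5.4
A=27: P̂ = -1.2 + 2.6·27 = 69; e = 66.6 − 69 = -2.4
A=29: P̂ = -1.2 + 2.6·29 = 74.2; e = 78.2 − 74.2 = 4
A=31: P̂ = -1.2 + 2.6·31 = 79.4; e = 78.8 − 79.4 = -0.6
SSE = 1.96 + 0.16 + 31.36 + 0.36 + 29.16 + 5.76 + 16 + 0.36 = 85.12
s = √(85.12/6) = √14.1867 ≈ 3.767

s = 3.767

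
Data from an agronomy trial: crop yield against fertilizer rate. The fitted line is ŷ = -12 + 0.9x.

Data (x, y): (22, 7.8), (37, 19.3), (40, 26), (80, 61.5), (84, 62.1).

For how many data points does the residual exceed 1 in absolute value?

x=22: ŷ = -12 + 0.9·22 = 7.8; e = 7.8 − 7.8 = 0
x=37: ŷ = -12 + 0.9·37 = 21.3; e = 19.3 − 21.3 = -2
x=40: ŷ = -12 + 0.9·40 = 24; e = 26 − 24 = 2
x=80: ŷ = -12 + 0.9·80 = 60; e = 61.5 − 60 = 1.5
x=84: ŷ = -12 + 0.9·84 = 63.6; e = 62.1 − 63.6 = -1.5
|e| > 1: x=37 (|e|=2), x=40 (|e|=2), x=80 (|e|=1.5), x=84 (|e|=1.5) → 4

4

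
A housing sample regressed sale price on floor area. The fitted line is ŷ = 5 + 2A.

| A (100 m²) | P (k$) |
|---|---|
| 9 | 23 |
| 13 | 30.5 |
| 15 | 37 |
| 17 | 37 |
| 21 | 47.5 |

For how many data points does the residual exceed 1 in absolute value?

A=9: ŷ = 5 + 2·9 = 23; e = 23 − 23 = 0
A=13: ŷ = 5 + 2·13 = 31; e = 30.5 − 31 = -0.5
A=15: ŷ = 5 + 2·15 = 35; e = 37 − 35 = 2
A=17: ŷ = 5 + 2·17 = 39; e = 37 − 39 = -2
A=21: ŷ = 5 + 2·21 = 47; e = 47.5 − 47 = 0.5
|e| > 1: A=15 (|e|=2), A=17 (|e|=2) → 2

2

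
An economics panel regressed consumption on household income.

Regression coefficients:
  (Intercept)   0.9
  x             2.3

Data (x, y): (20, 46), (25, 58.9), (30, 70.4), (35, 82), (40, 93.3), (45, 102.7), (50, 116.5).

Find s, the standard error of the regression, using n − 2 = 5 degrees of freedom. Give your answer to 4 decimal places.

x=20: ŷ = 0.9 + 2.3·20 = 46.9; r = 46 − 46.9 = -0.9
x=25: ŷ = 0.9 + 2.3·25 = 58.4; r = 58.9 − 58.4 = 0.5
x=30: ŷ = 0.9 + 2.3·30 = 69.9; r = 70.4 − 69.9 = 0.5
x=35: ŷ = 0.9 + 2.3·35 = 81.4; r = 82 − 81.4 = 0.6
x=40: ŷ = 0.9 + 2.3·40 = 92.9; r = 93.3 − 92.9 = 0.4
x=45: ŷ = 0.9 + 2.3·45 = 104.4; r = 102.7 − 104.4 = -1.7
x=50: ŷ = 0.9 + 2.3·50 = 115.9; r = 116.5 − 115.9 = 0.6
SSE = 0.81 + 0.25 + 0.25 + 0.36 + 0.16 + 2.89 + 0.36 = 5.08
s = √(5.08/5) = √1.016 ≈ 1.0080

s = 1.0080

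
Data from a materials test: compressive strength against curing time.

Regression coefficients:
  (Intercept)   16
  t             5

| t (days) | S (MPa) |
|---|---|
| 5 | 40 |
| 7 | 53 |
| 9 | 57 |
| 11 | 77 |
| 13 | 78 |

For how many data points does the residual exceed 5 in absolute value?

1

t=5: ŷ = 16 + 5·5 = 41; e = 40 − 41 = -1
t=7: ŷ = 16 + 5·7 = 51; e = 53 − 51 = 2
t=9: ŷ = 16 + 5·9 = 61; e = 57 − 61 = -4
t=11: ŷ = 16 + 5·11 = 71; e = 77 − 71 = 6
t=13: ŷ = 16 + 5·13 = 81; e = 78 − 81 = -3
|e| > 5: t=11 (|e|=6) → 1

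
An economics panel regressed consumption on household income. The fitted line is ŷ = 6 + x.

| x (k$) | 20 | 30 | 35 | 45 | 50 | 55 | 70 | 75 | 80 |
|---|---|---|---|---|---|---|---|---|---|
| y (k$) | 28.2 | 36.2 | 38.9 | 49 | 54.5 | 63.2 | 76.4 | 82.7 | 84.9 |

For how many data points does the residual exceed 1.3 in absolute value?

6

x=20: ŷ = 6 + 20 = 26; r = 28.2 − 26 = 2.2
x=30: ŷ = 6 + 30 = 36; r = 36.2 − 36 = 0.2
x=35: ŷ = 6 + 35 = 41; r = 38.9 − 41 = -2.1
x=45: ŷ = 6 + 45 = 51; r = 49 − 51 = -2
x=50: ŷ = 6 + 50 = 56; r = 54.5 − 56 = -1.5
x=55: ŷ = 6 + 55 = 61; r = 63.2 − 61 = 2.2
x=70: ŷ = 6 + 70 = 76; r = 76.4 − 76 = 0.4
x=75: ŷ = 6 + 75 = 81; r = 82.7 − 81 = 1.7
x=80: ŷ = 6 + 80 = 86; r = 84.9 − 86 = -1.1
|r| > 1.3: x=20 (|r|=2.2), x=35 (|r|=2.1), x=45 (|r|=2), x=50 (|r|=1.5), x=55 (|r|=2.2), x=75 (|r|=1.7) → 6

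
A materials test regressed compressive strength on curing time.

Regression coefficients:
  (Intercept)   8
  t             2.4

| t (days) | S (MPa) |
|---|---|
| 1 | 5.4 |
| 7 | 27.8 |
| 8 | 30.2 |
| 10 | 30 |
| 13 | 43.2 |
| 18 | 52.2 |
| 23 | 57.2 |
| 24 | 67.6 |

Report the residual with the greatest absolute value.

t=1: Ŝ = 8 + 2.4·1 = 10.4; e = 5.4 − 10.4 = -5
t=7: Ŝ = 8 + 2.4·7 = 24.8; e = 27.8 − 24.8 = 3
t=8: Ŝ = 8 + 2.4·8 = 27.2; e = 30.2 − 27.2 = 3
t=10: Ŝ = 8 + 2.4·10 = 32; e = 30 − 32 = -2
t=13: Ŝ = 8 + 2.4·13 = 39.2; e = 43.2 − 39.2 = 4
t=18: Ŝ = 8 + 2.4·18 = 51.2; e = 52.2 − 51.2 = 1
t=23: Ŝ = 8 + 2.4·23 = 63.2; e = 57.2 − 63.2 = -6
t=24: Ŝ = 8 + 2.4·24 = 65.6; e = 67.6 − 65.6 = 2
Largest |e| is 6 at t = 23, residual -6.

e = -6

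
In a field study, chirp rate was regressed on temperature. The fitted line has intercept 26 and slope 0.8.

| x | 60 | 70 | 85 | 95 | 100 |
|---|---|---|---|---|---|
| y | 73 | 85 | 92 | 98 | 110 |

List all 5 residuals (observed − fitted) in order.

-1, 3, -2, -4, 4

x=60: ŷ = 26 + 0.8·60 = 74; e = 73 − 74 = -1
x=70: ŷ = 26 + 0.8·70 = 82; e = 85 − 82 = 3
x=85: ŷ = 26 + 0.8·85 = 94; e = 92 − 94 = -2
x=95: ŷ = 26 + 0.8·95 = 102; e = 98 − 102 = -4
x=100: ŷ = 26 + 0.8·100 = 106; e = 110 − 106 = 4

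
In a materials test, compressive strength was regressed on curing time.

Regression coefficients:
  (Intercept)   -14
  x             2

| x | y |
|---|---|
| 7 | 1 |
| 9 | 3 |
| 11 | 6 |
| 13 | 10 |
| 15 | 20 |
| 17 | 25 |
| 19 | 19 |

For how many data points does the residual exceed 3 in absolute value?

x=7: ŷ = -14 + 2·7 = 0; r = 1 − 0 = 1
x=9: ŷ = -14 + 2·9 = 4; r = 3 − 4 = -1
x=11: ŷ = -14 + 2·11 = 8; r = 6 − 8 = -2
x=13: ŷ = -14 + 2·13 = 12; r = 10 − 12 = -2
x=15: ŷ = -14 + 2·15 = 16; r = 20 − 16 = 4
x=17: ŷ = -14 + 2·17 = 20; r = 25 − 20 = 5
x=19: ŷ = -14 + 2·19 = 24; r = 19 − 24 = -5
|r| > 3: x=15 (|r|=4), x=17 (|r|=5), x=19 (|r|=5) → 3

3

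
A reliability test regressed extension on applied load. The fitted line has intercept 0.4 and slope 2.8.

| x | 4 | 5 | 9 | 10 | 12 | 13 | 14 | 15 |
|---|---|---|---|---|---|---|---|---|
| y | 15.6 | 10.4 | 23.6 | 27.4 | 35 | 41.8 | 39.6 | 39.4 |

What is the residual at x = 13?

r = 5

ŷ = 0.4 + 2.8·13 = 36.8
r = 41.8 − 36.8 = 5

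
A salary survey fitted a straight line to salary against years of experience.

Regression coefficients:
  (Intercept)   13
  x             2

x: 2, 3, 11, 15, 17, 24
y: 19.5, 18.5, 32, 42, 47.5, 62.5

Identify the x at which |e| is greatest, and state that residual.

x=2: ŷ = 13 + 2·2 = 17; e = 19.5 − 17 = 2.5
x=3: ŷ = 13 + 2·3 = 19; e = 18.5 − 19 = -0.5
x=11: ŷ = 13 + 2·11 = 35; e = 32 − 35 = -3
x=15: ŷ = 13 + 2·15 = 43; e = 42 − 43 = -1
x=17: ŷ = 13 + 2·17 = 47; e = 47.5 − 47 = 0.5
x=24: ŷ = 13 + 2·24 = 61; e = 62.5 − 61 = 1.5
Largest |e| is 3 at x = 11, residual -3.

x = 11, e = -3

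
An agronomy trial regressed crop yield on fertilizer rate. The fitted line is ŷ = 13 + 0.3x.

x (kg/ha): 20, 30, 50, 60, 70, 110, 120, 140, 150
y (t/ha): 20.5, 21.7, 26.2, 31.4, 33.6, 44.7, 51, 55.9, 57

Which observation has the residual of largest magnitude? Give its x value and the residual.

x = 120, r = 2

x=20: ŷ = 13 + 0.3·20 = 19; r = 20.5 − 19 = 1.5
x=30: ŷ = 13 + 0.3·30 = 22; r = 21.7 − 22 = -0.3
x=50: ŷ = 13 + 0.3·50 = 28; r = 26.2 − 28 = -1.8
x=60: ŷ = 13 + 0.3·60 = 31; r = 31.4 − 31 = 0.4
x=70: ŷ = 13 + 0.3·70 = 34; r = 33.6 − 34 = -0.4
x=110: ŷ = 13 + 0.3·110 = 46; r = 44.7 − 46 = -1.3
x=120: ŷ = 13 + 0.3·120 = 49; r = 51 − 49 = 2
x=140: ŷ = 13 + 0.3·140 = 55; r = 55.9 − 55 = 0.9
x=150: ŷ = 13 + 0.3·150 = 58; r = 57 − 58 = -1
Largest |r| is 2 at x = 120, residual 2.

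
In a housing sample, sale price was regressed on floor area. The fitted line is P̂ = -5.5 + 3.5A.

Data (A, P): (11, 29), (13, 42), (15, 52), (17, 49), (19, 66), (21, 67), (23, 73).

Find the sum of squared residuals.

A=11: P̂ = -5.5 + 3.5·11 = 33; e = 29 − 33 = -4
A=13: P̂ = -5.5 + 3.5·13 = 40; e = 42 − 40 = 2
A=15: P̂ = -5.5 + 3.5·15 = 47; e = 52 − 47 = 5
A=17: P̂ = -5.5 + 3.5·17 = 54; e = 49 − 54 = -5
A=19: P̂ = -5.5 + 3.5·19 = 61; e = 66 − 61 = 5
A=21: P̂ = -5.5 + 3.5·21 = 68; e = 67 − 68 = -1
A=23: P̂ = -5.5 + 3.5·23 = 75; e = 73 − 75 = -2
SSE = 16 + 4 + 25 + 25 + 25 + 1 + 4 = 100

SSE = 100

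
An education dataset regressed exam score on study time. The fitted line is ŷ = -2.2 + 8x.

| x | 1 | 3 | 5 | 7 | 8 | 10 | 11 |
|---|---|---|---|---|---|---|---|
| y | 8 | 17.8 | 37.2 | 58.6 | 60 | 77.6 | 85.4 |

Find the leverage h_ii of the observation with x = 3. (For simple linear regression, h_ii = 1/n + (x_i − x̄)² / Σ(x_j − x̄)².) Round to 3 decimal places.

h = 0.290

x̄ = (1 + 3 + 5 + 7 + 8 + 10 + 11)/7 = 6.42857
Σ(x − x̄)² = 29.4694 + 11.7551 + 2.04082 + 0.326531 + 2.46939 + 12.7551 + 20.898 = 79.7143
h = 1/7 + (-3.42857)²/79.7143 = 0.142857 + 0.147465 = 0.290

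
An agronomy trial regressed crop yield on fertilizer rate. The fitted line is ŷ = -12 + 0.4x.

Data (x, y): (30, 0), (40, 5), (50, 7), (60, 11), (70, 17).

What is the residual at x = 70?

ŷ = -12 + 0.4·70 = 16
r = 17 − 16 = 1

r = 1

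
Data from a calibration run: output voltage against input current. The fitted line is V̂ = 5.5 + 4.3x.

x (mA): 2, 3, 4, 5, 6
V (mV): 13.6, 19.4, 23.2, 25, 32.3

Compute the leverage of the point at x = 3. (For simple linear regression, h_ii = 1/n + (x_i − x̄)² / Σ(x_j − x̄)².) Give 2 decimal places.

x̄ = (2 + 3 + 4 + 5 + 6)/5 = 4
Σ(x − x̄)² = 4 + 1 + 0 + 1 + 4 = 10
h = 1/5 + (-1)²/10 = 0.2 + 0.1 = 0.30

h = 0.30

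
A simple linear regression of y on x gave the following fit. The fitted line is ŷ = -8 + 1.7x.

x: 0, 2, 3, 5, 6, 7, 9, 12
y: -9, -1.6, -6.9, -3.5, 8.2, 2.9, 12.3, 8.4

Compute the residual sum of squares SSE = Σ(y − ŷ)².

SSE = 120

x=0: ŷ = -8 + 1.7·0 = -8; r = -9 − (-8) = -1
x=2: ŷ = -8 + 1.7·2 = -4.6; r = -1.6 − (-4.6) = 3
x=3: ŷ = -8 + 1.7·3 = -2.9; r = -6.9 − (-2.9) = -4
x=5: ŷ = -8 + 1.7·5 = 0.5; r = -3.5 − 0.5 = -4
x=6: ŷ = -8 + 1.7·6 = 2.2; r = 8.2 − 2.2 = 6
x=7: ŷ = -8 + 1.7·7 = 3.9; r = 2.9 − 3.9 = -1
x=9: ŷ = -8 + 1.7·9 = 7.3; r = 12.3 − 7.3 = 5
x=12: ŷ = -8 + 1.7·12 = 12.4; r = 8.4 − 12.4 = -4
SSE = 1 + 9 + 16 + 16 + 36 + 1 + 25 + 16 = 120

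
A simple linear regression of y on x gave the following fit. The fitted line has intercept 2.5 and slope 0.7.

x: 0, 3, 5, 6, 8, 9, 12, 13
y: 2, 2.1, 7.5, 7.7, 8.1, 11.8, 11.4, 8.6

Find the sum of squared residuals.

x=0: ŷ = 2.5 + 0.7·0 = 2.5; e = 2 − 2.5 = -0.5
x=3: ŷ = 2.5 + 0.7·3 = 4.6; e = 2.1 − 4.6 = -2.5
x=5: ŷ = 2.5 + 0.7·5 = 6; e = 7.5 − 6 = 1.5
x=6: ŷ = 2.5 + 0.7·6 = 6.7; e = 7.7 − 6.7 = 1
x=8: ŷ = 2.5 + 0.7·8 = 8.1; e = 8.1 − 8.1 = 0
x=9: ŷ = 2.5 + 0.7·9 = 8.8; e = 11.8 − 8.8 = 3
x=12: ŷ = 2.5 + 0.7·12 = 10.9; e = 11.4 − 10.9 = 0.5
x=13: ŷ = 2.5 + 0.7·13 = 11.6; e = 8.6 − 11.6 = -3
SSE = 0.25 + 6.25 + 2.25 + 1 + 0 + 9 + 0.25 + 9 = 28

SSE = 28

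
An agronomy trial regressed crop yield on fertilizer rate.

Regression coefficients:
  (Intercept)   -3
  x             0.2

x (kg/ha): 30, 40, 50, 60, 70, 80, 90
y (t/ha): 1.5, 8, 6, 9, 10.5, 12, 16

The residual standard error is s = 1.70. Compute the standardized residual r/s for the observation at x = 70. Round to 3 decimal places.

-0.294

ŷ = -3 + 0.2·70 = 11
r = 10.5 − 11 = -0.5
r/s = -0.5 / 1.70 = -0.294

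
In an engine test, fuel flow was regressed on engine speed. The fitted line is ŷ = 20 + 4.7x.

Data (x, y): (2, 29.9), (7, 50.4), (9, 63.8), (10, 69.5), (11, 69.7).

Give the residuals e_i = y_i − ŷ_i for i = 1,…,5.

0.5, -2.5, 1.5, 2.5, -2

x=2: ŷ = 20 + 4.7·2 = 29.4; e = 29.9 − 29.4 = 0.5
x=7: ŷ = 20 + 4.7·7 = 52.9; e = 50.4 − 52.9 = -2.5
x=9: ŷ = 20 + 4.7·9 = 62.3; e = 63.8 − 62.3 = 1.5
x=10: ŷ = 20 + 4.7·10 = 67; e = 69.5 − 67 = 2.5
x=11: ŷ = 20 + 4.7·11 = 71.7; e = 69.7 − 71.7 = -2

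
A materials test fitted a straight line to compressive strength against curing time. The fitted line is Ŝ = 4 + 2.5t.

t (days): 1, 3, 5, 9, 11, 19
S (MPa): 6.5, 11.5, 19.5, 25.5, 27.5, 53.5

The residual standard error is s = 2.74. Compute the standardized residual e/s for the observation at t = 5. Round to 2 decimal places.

1.09

Ŝ = 4 + 2.5·5 = 16.5
e = 19.5 − 16.5 = 3
e/s = 3 / 2.74 = 1.09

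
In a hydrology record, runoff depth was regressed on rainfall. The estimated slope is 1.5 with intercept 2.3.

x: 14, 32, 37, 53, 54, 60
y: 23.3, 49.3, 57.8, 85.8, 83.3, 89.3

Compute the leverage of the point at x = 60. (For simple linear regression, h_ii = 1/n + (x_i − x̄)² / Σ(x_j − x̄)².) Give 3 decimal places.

h = 0.391

x̄ = (14 + 32 + 37 + 53 + 54 + 60)/6 = 41.6667
Σ(x − x̄)² = 765.444 + 93.4444 + 21.7778 + 128.444 + 152.111 + 336.111 = 1497.33
h = 1/6 + (18.3333)²/1497.33 = 0.166667 + 0.224473 = 0.391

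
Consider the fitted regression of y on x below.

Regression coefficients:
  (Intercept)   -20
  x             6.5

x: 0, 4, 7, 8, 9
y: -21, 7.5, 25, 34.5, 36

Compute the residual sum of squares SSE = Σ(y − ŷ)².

SSE = 16

x=0: ŷ = -20 + 6.5·0 = -20; r = -21 − (-20) = -1
x=4: ŷ = -20 + 6.5·4 = 6; r = 7.5 − 6 = 1.5
x=7: ŷ = -20 + 6.5·7 = 25.5; r = 25 − 25.5 = -0.5
x=8: ŷ = -20 + 6.5·8 = 32; r = 34.5 − 32 = 2.5
x=9: ŷ = -20 + 6.5·9 = 38.5; r = 36 − 38.5 = -2.5
SSE = 1 + 2.25 + 0.25 + 6.25 + 6.25 = 16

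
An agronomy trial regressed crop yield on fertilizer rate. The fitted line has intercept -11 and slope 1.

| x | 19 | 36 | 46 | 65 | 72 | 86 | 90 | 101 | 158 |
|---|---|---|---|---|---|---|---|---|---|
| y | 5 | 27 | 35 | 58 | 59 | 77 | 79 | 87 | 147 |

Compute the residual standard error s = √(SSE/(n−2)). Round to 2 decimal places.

s = 2.56

x=19: ŷ = -11 + 19 = 8; e = 5 − 8 = -3
x=36: ŷ = -11 + 36 = 25; e = 27 − 25 = 2
x=46: ŷ = -11 + 46 = 35; e = 35 − 35 = 0
x=65: ŷ = -11 + 65 = 54; e = 58 − 54 = 4
x=72: ŷ = -11 + 72 = 61; e = 59 − 61 = -2
x=86: ŷ = -11 + 86 = 75; e = 77 − 75 = 2
x=90: ŷ = -11 + 90 = 79; e = 79 − 79 = 0
x=101: ŷ = -11 + 101 = 90; e = 87 − 90 = -3
x=158: ŷ = -11 + 158 = 147; e = 147 − 147 = 0
SSE = 9 + 4 + 0 + 16 + 4 + 4 + 0 + 9 + 0 = 46
s = √(46/7) = √6.57143 ≈ 2.56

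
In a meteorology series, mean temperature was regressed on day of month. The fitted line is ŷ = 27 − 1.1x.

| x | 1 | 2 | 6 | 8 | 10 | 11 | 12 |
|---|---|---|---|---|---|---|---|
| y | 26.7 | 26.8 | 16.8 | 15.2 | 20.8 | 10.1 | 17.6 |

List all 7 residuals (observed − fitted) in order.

0.8, 2, -3.6, -3, 4.8, -4.8, 3.8

x=1: ŷ = 27 − 1.1·1 = 25.9; e = 26.7 − 25.9 = 0.8
x=2: ŷ = 27 − 1.1·2 = 24.8; e = 26.8 − 24.8 = 2
x=6: ŷ = 27 − 1.1·6 = 20.4; e = 16.8 − 20.4 = -3.6
x=8: ŷ = 27 − 1.1·8 = 18.2; e = 15.2 − 18.2 = -3
x=10: ŷ = 27 − 1.1·10 = 16; e = 20.8 − 16 = 4.8
x=11: ŷ = 27 − 1.1·11 = 14.9; e = 10.1 − 14.9 = -4.8
x=12: ŷ = 27 − 1.1·12 = 13.8; e = 17.6 − 13.8 = 3.8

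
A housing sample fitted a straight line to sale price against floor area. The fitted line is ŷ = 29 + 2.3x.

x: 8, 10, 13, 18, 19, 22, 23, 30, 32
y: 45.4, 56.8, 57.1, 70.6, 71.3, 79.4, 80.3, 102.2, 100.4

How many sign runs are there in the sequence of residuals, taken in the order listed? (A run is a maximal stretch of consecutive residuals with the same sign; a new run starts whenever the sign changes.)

x=8: ŷ = 29 + 2.3·8 = 47.4; r = 45.4 − 47.4 = -2
x=10: ŷ = 29 + 2.3·10 = 52; r = 56.8 − 52 = 4.8
x=13: ŷ = 29 + 2.3·13 = 58.9; r = 57.1 − 58.9 = -1.8
x=18: ŷ = 29 + 2.3·18 = 70.4; r = 70.6 − 70.4 = 0.2
x=19: ŷ = 29 + 2.3·19 = 72.7; r = 71.3 − 72.7 = -1.4
x=22: ŷ = 29 + 2.3·22 = 79.6; r = 79.4 − 79.6 = -0.2
x=23: ŷ = 29 + 2.3·23 = 81.9; r = 80.3 − 81.9 = -1.6
x=30: ŷ = 29 + 2.3·30 = 98; r = 102.2 − 98 = 4.2
x=32: ŷ = 29 + 2.3·32 = 102.6; r = 100.4 − 102.6 = -2.2
Signs: − + − + − − − + −
Runs: −×1, +×1, −×1, +×1, −×3, +×1, −×1 → 7

7 runs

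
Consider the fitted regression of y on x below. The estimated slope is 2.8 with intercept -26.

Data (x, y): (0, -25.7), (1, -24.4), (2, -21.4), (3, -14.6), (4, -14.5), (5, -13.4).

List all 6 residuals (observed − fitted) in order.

x=0: ŷ = -26 + 2.8·0 = -26; r = -25.7 − (-26) = 0.3
x=1: ŷ = -26 + 2.8·1 = -23.2; r = -24.4 − (-23.2) = -1.2
x=2: ŷ = -26 + 2.8·2 = -20.4; r = -21.4 − (-20.4) = -1
x=3: ŷ = -26 + 2.8·3 = -17.6; r = -14.6 − (-17.6) = 3
x=4: ŷ = -26 + 2.8·4 = -14.8; r = -14.5 − (-14.8) = 0.3
x=5: ŷ = -26 + 2.8·5 = -12; r = -13.4 − (-12) = -1.4

0.3, -1.2, -1, 3, 0.3, -1.4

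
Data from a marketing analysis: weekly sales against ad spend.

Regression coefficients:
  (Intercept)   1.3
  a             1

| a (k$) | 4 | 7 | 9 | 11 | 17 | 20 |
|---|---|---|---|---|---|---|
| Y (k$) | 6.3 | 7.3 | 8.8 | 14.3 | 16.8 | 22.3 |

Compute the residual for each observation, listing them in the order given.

1, -1, -1.5, 2, -1.5, 1

a=4: ŷ = 1.3 + 4 = 5.3; e = 6.3 − 5.3 = 1
a=7: ŷ = 1.3 + 7 = 8.3; e = 7.3 − 8.3 = -1
a=9: ŷ = 1.3 + 9 = 10.3; e = 8.8 − 10.3 = -1.5
a=11: ŷ = 1.3 + 11 = 12.3; e = 14.3 − 12.3 = 2
a=17: ŷ = 1.3 + 17 = 18.3; e = 16.8 − 18.3 = -1.5
a=20: ŷ = 1.3 + 20 = 21.3; e = 22.3 − 21.3 = 1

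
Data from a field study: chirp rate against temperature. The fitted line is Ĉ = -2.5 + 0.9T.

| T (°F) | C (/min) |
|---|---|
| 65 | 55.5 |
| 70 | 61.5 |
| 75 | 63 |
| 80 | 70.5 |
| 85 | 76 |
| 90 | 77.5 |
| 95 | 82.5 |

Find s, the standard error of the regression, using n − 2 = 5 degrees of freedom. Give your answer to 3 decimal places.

s = 1.517

T=65: Ĉ = -2.5 + 0.9·65 = 56; r = 55.5 − 56 = -0.5
T=70: Ĉ = -2.5 + 0.9·70 = 60.5; r = 61.5 − 60.5 = 1
T=75: Ĉ = -2.5 + 0.9·75 = 65; r = 63 − 65 = -2
T=80: Ĉ = -2.5 + 0.9·80 = 69.5; r = 70.5 − 69.5 = 1
T=85: Ĉ = -2.5 + 0.9·85 = 74; r = 76 − 74 = 2
T=90: Ĉ = -2.5 + 0.9·90 = 78.5; r = 77.5 − 78.5 = -1
T=95: Ĉ = -2.5 + 0.9·95 = 83; r = 82.5 − 83 = -0.5
SSE = 0.25 + 1 + 4 + 1 + 4 + 1 + 0.25 = 11.5
s = √(11.5/5) = √2.3 ≈ 1.517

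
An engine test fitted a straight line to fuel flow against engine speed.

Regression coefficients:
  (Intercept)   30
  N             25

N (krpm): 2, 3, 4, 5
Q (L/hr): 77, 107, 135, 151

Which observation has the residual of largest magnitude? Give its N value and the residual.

N = 4, e = 5

N=2: ŷ = 30 + 25·2 = 80; e = 77 − 80 = -3
N=3: ŷ = 30 + 25·3 = 105; e = 107 − 105 = 2
N=4: ŷ = 30 + 25·4 = 130; e = 135 − 130 = 5
N=5: ŷ = 30 + 25·5 = 155; e = 151 − 155 = -4
Largest |e| is 5 at N = 4, residual 5.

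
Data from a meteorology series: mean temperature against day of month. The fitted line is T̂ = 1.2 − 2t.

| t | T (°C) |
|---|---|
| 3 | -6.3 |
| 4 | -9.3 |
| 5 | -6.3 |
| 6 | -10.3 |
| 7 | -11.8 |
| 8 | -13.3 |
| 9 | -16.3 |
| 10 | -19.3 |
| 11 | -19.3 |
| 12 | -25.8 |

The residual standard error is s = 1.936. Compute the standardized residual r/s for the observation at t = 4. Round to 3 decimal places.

T̂ = 1.2 − 2·4 = -6.8
r = -9.3 − (-6.8) = -2.5
r/s = -2.5 / 1.936 = -1.291

-1.291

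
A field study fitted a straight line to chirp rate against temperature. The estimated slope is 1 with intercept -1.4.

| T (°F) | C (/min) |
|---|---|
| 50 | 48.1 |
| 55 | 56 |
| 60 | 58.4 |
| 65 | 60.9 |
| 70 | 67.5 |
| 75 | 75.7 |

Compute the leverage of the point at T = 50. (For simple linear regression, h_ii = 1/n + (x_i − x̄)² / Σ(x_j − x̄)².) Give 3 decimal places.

h = 0.524

T̄ = (50 + 55 + 60 + 65 + 70 + 75)/6 = 62.5
Σ(T − T̄)² = 156.25 + 56.25 + 6.25 + 6.25 + 56.25 + 156.25 = 437.5
h = 1/6 + (-12.5)²/437.5 = 0.166667 + 0.357143 = 0.524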